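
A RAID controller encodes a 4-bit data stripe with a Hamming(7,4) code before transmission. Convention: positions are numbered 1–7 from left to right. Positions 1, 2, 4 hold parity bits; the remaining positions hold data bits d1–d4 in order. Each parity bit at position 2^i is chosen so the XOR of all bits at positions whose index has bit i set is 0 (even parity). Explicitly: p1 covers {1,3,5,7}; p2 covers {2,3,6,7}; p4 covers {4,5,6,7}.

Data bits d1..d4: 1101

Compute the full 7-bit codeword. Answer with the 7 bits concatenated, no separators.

Place data at non-parity positions: p1 p2 1 p4 1 0 1
p1 (pos 1,3,5,7): XOR of data positions = 1⊕1⊕1 = 1
p2 (pos 2,3,6,7): XOR of data positions = 1⊕0⊕1 = 0
p4 (pos 4,5,6,7): XOR of data positions = 1⊕0⊕1 = 0
Codeword: 1010101

1010101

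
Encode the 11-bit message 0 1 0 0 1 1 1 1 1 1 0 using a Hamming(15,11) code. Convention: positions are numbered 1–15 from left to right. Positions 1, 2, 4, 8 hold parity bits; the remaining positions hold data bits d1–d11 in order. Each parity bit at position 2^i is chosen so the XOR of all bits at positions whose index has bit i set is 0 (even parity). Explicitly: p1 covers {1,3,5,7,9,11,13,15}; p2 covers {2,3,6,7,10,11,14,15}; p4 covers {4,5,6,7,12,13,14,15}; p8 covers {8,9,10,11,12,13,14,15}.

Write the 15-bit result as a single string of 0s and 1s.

010010001111110

Place data at non-parity positions: p1 p2 0 p4 1 0 0 p8 1 1 1 1 1 1 0
p1 (pos 1,3,5,7,9,11,13,15): XOR of data positions = 0⊕1⊕0⊕1⊕1⊕1⊕0 = 0
p2 (pos 2,3,6,7,10,11,14,15): XOR of data positions = 0⊕0⊕0⊕1⊕1⊕1⊕0 = 1
p4 (pos 4,5,6,7,12,13,14,15): XOR of data positions = 1⊕0⊕0⊕1⊕1⊕1⊕0 = 0
p8 (pos 8,9,10,11,12,13,14,15): XOR of data positions = 1⊕1⊕1⊕1⊕1⊕1⊕0 = 0
Codeword: 010010001111110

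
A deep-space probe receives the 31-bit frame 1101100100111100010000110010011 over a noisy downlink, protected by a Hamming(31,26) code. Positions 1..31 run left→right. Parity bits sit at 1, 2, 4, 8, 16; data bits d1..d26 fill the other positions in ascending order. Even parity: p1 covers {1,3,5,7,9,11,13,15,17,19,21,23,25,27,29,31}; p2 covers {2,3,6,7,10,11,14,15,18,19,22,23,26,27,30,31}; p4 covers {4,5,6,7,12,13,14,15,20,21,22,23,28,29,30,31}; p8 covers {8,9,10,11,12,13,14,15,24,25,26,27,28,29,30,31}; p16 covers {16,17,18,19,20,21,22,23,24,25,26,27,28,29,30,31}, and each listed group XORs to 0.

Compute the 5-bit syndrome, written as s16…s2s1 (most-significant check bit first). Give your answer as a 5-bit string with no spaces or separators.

s1 (pos 1,3,5,7,9,11,13,15,17,19,21,23,25,27,29,31): 1⊕0⊕1⊕0⊕0⊕1⊕1⊕0⊕0⊕0⊕0⊕1⊕0⊕1⊕0⊕1 = 1
s2 (pos 2,3,6,7,10,11,14,15,18,19,22,23,26,27,30,31): 1⊕0⊕0⊕0⊕0⊕1⊕1⊕0⊕1⊕0⊕0⊕1⊕0⊕1⊕1⊕1 = 0
s4 (pos 4,5,6,7,12,13,14,15,20,21,22,23,28,29,30,31): 1⊕1⊕0⊕0⊕1⊕1⊕1⊕0⊕0⊕0⊕0⊕1⊕0⊕0⊕1⊕1 = 0
s8 (pos 8,9,10,11,12,13,14,15,24,25,26,27,28,29,30,31): 1⊕0⊕0⊕1⊕1⊕1⊕1⊕0⊕1⊕0⊕0⊕1⊕0⊕0⊕1⊕1 = 1
s16 (pos 16,17,18,19,20,21,22,23,24,25,26,27,28,29,30,31): 0⊕0⊕1⊕0⊕0⊕0⊕0⊕1⊕1⊕0⊕0⊕1⊕0⊕0⊕1⊕1 = 0
Syndrome s16…s1 = 01001 → error at position 9.

01001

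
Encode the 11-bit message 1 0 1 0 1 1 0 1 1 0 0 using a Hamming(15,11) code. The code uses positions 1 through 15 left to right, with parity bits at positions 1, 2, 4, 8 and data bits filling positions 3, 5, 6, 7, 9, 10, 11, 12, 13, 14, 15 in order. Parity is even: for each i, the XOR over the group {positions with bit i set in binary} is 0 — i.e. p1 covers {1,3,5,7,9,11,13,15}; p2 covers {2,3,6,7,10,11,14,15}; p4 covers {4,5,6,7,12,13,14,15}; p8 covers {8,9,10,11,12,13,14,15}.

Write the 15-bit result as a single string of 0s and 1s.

111101001101100

Place data at non-parity positions: p1 p2 1 p4 0 1 0 p8 1 1 0 1 1 0 0
p1 (pos 1,3,5,7,9,11,13,15): XOR of data positions = 1⊕0⊕0⊕1⊕0⊕1⊕0 = 1
p2 (pos 2,3,6,7,10,11,14,15): XOR of data positions = 1⊕1⊕0⊕1⊕0⊕0⊕0 = 1
p4 (pos 4,5,6,7,12,13,14,15): XOR of data positions = 0⊕1⊕0⊕1⊕1⊕0⊕0 = 1
p8 (pos 8,9,10,11,12,13,14,15): XOR of data positions = 1⊕1⊕0⊕1⊕1⊕0⊕0 = 0
Codeword: 111101001101100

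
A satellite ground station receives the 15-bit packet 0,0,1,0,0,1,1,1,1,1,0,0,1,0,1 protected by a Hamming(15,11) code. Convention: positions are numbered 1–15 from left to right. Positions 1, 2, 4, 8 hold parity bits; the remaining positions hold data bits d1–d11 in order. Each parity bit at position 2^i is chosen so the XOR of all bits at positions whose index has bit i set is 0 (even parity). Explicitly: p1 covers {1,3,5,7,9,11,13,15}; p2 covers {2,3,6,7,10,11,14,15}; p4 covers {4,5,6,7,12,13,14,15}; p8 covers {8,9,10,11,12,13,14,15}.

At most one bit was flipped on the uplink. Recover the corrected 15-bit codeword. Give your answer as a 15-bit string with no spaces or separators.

s1 (pos 1,3,5,7,9,11,13,15): 0⊕1⊕0⊕1⊕1⊕0⊕1⊕1 = 1
s2 (pos 2,3,6,7,10,11,14,15): 0⊕1⊕1⊕1⊕1⊕0⊕0⊕1 = 1
s4 (pos 4,5,6,7,12,13,14,15): 0⊕0⊕1⊕1⊕0⊕1⊕0⊕1 = 0
s8 (pos 8,9,10,11,12,13,14,15): 1⊕1⊕1⊕0⊕0⊕1⊕0⊕1 = 1
Syndrome s8…s1 = 1011 → error at position 11.
Flip position 11: 001001111100101 → 001001111110101

001001111110101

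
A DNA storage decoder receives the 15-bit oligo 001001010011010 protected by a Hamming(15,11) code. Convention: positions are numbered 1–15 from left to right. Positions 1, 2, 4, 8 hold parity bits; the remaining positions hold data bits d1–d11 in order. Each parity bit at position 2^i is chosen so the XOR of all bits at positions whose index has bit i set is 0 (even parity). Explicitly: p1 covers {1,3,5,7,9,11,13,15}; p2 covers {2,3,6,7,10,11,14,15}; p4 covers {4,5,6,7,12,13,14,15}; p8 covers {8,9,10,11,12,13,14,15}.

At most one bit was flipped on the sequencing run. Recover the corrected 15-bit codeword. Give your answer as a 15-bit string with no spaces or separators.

s1 (pos 1,3,5,7,9,11,13,15): 0⊕1⊕0⊕0⊕0⊕1⊕0⊕0 = 0
s2 (pos 2,3,6,7,10,11,14,15): 0⊕1⊕1⊕0⊕0⊕1⊕1⊕0 = 0
s4 (pos 4,5,6,7,12,13,14,15): 0⊕0⊕1⊕0⊕1⊕0⊕1⊕0 = 1
s8 (pos 8,9,10,11,12,13,14,15): 1⊕0⊕0⊕1⊕1⊕0⊕1⊕0 = 0
Syndrome s8…s1 = 0100 → error at position 4.
Flip position 4: 001001010011010 → 001101010011010

001101010011010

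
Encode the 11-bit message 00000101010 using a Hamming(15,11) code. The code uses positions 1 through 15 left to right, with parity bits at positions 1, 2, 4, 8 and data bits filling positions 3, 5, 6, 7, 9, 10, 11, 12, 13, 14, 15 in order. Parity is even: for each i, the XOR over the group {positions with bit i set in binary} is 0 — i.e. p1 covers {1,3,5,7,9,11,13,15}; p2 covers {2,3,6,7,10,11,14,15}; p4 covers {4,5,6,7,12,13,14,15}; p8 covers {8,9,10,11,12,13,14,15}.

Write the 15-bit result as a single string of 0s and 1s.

000000010101010

Place data at non-parity positions: p1 p2 0 p4 0 0 0 p8 0 1 0 1 0 1 0
p1 (pos 1,3,5,7,9,11,13,15): XOR of data positions = 0⊕0⊕0⊕0⊕0⊕0⊕0 = 0
p2 (pos 2,3,6,7,10,11,14,15): XOR of data positions = 0⊕0⊕0⊕1⊕0⊕1⊕0 = 0
p4 (pos 4,5,6,7,12,13,14,15): XOR of data positions = 0⊕0⊕0⊕1⊕0⊕1⊕0 = 0
p8 (pos 8,9,10,11,12,13,14,15): XOR of data positions = 0⊕1⊕0⊕1⊕0⊕1⊕0 = 1
Codeword: 000000010101010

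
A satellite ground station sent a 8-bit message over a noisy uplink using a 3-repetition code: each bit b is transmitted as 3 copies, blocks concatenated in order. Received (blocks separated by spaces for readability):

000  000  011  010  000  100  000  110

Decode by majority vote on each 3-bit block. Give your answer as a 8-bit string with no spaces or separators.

Block 1 (000): 0 ones → 0
Block 2 (000): 0 ones → 0
Block 3 (011): 2 ones → 1
Block 4 (010): 1 one → 0
Block 5 (000): 0 ones → 0
Block 6 (100): 1 one → 0
Block 7 (000): 0 ones → 0
Block 8 (110): 2 ones → 1

00100001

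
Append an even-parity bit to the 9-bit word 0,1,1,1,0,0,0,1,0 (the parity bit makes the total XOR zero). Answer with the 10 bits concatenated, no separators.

0111000100

XOR of the 9 data bits: 0⊕1⊕1⊕1⊕0⊕0⊕0⊕1⊕0 = 0
Parity bit = 0 (so all 10 bits XOR to 0).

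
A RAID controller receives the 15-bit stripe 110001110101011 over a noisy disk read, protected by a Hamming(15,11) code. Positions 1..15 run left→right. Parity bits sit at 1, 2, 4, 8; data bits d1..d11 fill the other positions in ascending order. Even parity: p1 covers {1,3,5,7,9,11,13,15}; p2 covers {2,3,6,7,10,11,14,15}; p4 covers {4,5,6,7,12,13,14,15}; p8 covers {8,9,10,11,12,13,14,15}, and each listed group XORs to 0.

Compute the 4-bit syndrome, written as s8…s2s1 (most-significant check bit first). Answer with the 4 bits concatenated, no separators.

1101

s1 (pos 1,3,5,7,9,11,13,15): 1⊕0⊕0⊕1⊕0⊕0⊕0⊕1 = 1
s2 (pos 2,3,6,7,10,11,14,15): 1⊕0⊕1⊕1⊕1⊕0⊕1⊕1 = 0
s4 (pos 4,5,6,7,12,13,14,15): 0⊕0⊕1⊕1⊕1⊕0⊕1⊕1 = 1
s8 (pos 8,9,10,11,12,13,14,15): 1⊕0⊕1⊕0⊕1⊕0⊕1⊕1 = 1
Syndrome s8…s1 = 1101 → error at position 13.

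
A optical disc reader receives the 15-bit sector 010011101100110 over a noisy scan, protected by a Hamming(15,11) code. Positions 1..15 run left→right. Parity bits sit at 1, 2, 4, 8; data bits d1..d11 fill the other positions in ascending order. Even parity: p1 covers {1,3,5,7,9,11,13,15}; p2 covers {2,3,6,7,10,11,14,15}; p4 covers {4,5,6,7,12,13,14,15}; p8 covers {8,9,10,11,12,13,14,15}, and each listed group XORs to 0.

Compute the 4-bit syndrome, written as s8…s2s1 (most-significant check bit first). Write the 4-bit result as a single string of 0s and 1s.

0110

s1 (pos 1,3,5,7,9,11,13,15): 0⊕0⊕1⊕1⊕1⊕0⊕1⊕0 = 0
s2 (pos 2,3,6,7,10,11,14,15): 1⊕0⊕1⊕1⊕1⊕0⊕1⊕0 = 1
s4 (pos 4,5,6,7,12,13,14,15): 0⊕1⊕1⊕1⊕0⊕1⊕1⊕0 = 1
s8 (pos 8,9,10,11,12,13,14,15): 0⊕1⊕1⊕0⊕0⊕1⊕1⊕0 = 0
Syndrome s8…s1 = 0110 → error at position 6.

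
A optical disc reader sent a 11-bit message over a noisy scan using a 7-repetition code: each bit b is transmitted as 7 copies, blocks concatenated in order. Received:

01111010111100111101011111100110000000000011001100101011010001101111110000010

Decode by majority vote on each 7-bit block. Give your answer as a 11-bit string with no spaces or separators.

11110011010

Block 1 (0111101): 5 ones → 1
Block 2 (0111100): 4 ones → 1
Block 3 (1111010): 5 ones → 1
Block 4 (1111110): 6 ones → 1
Block 5 (0110000): 2 ones → 0
Block 6 (0000000): 0 ones → 0
Block 7 (1100110): 4 ones → 1
Block 8 (0101011): 4 ones → 1
Block 9 (0100011): 3 ones → 0
Block 10 (0111111): 6 ones → 1
Block 11 (0000010): 1 one → 0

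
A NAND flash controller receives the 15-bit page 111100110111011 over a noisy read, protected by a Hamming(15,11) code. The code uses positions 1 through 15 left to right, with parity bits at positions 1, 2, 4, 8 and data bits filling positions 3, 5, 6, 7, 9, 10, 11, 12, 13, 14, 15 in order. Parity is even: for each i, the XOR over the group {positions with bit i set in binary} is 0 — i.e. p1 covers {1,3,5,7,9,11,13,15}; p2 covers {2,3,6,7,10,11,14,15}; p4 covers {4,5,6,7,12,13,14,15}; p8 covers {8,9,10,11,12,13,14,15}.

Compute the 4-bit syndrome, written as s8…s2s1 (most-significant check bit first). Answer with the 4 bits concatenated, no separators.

0111

s1 (pos 1,3,5,7,9,11,13,15): 1⊕1⊕0⊕1⊕0⊕1⊕0⊕1 = 1
s2 (pos 2,3,6,7,10,11,14,15): 1⊕1⊕0⊕1⊕1⊕1⊕1⊕1 = 1
s4 (pos 4,5,6,7,12,13,14,15): 1⊕0⊕0⊕1⊕1⊕0⊕1⊕1 = 1
s8 (pos 8,9,10,11,12,13,14,15): 1⊕0⊕1⊕1⊕1⊕0⊕1⊕1 = 0
Syndrome s8…s1 = 0111 → error at position 7.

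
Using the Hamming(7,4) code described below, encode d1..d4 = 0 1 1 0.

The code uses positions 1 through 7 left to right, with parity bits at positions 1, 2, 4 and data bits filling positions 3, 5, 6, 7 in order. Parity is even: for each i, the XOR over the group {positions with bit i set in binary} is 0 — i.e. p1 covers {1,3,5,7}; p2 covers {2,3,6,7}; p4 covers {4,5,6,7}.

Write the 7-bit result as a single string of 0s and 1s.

Place data at non-parity positions: p1 p2 0 p4 1 1 0
p1 (pos 1,3,5,7): XOR of data positions = 0⊕1⊕0 = 1
p2 (pos 2,3,6,7): XOR of data positions = 0⊕1⊕0 = 1
p4 (pos 4,5,6,7): XOR of data positions = 1⊕1⊕0 = 0
Codeword: 1100110

1100110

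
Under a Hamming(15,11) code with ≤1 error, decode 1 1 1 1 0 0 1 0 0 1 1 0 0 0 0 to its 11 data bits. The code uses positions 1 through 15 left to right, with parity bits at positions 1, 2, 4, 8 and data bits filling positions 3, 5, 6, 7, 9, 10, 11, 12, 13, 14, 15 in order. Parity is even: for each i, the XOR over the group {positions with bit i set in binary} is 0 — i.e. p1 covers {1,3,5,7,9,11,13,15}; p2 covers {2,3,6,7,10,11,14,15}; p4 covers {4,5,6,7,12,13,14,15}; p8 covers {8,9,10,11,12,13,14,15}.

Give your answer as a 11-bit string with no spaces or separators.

s1 (pos 1,3,5,7,9,11,13,15): 1⊕1⊕0⊕1⊕0⊕1⊕0⊕0 = 0
s2 (pos 2,3,6,7,10,11,14,15): 1⊕1⊕0⊕1⊕1⊕1⊕0⊕0 = 1
s4 (pos 4,5,6,7,12,13,14,15): 1⊕0⊕0⊕1⊕0⊕0⊕0⊕0 = 0
s8 (pos 8,9,10,11,12,13,14,15): 0⊕0⊕1⊕1⊕0⊕0⊕0⊕0 = 0
Syndrome s8…s1 = 0010 → error at position 2.
Flip position 2: 111100100110000 → 101100100110000
Read data bits from positions 3,5,6,7,9,10,11,12,13,14,15: 10010110000

10010110000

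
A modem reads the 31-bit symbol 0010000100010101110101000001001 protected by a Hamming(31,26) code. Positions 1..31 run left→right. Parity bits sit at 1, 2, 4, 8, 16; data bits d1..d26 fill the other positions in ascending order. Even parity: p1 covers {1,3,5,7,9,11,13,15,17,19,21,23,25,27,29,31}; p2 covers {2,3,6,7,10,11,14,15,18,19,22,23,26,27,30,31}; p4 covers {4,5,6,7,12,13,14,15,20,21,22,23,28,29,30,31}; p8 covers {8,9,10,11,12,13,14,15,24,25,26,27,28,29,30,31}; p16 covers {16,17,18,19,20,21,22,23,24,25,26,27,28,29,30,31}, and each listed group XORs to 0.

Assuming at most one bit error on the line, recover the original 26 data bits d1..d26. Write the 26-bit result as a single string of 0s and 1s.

10000001010110101000011001

s1 (pos 1,3,5,7,9,11,13,15,17,19,21,23,25,27,29,31): 0⊕1⊕0⊕0⊕0⊕0⊕0⊕0⊕1⊕0⊕0⊕0⊕0⊕0⊕0⊕1 = 1
s2 (pos 2,3,6,7,10,11,14,15,18,19,22,23,26,27,30,31): 0⊕1⊕0⊕0⊕0⊕0⊕1⊕0⊕1⊕0⊕1⊕0⊕0⊕0⊕0⊕1 = 1
s4 (pos 4,5,6,7,12,13,14,15,20,21,22,23,28,29,30,31): 0⊕0⊕0⊕0⊕1⊕0⊕1⊕0⊕1⊕0⊕1⊕0⊕1⊕0⊕0⊕1 = 0
s8 (pos 8,9,10,11,12,13,14,15,24,25,26,27,28,29,30,31): 1⊕0⊕0⊕0⊕1⊕0⊕1⊕0⊕0⊕0⊕0⊕0⊕1⊕0⊕0⊕1 = 1
s16 (pos 16,17,18,19,20,21,22,23,24,25,26,27,28,29,30,31): 1⊕1⊕1⊕0⊕1⊕0⊕1⊕0⊕0⊕0⊕0⊕0⊕1⊕0⊕0⊕1 = 1
Syndrome s16…s1 = 11011 → error at position 27.
Flip position 27: 0010000100010101110101000001001 → 0010000100010101110101000011001
Read data bits from positions 3,5,6,7,9,10,11,12,13,14,15,17,18,19,20,21,22,23,24,25,26,27,28,29,30,31: 10000001010110101000011001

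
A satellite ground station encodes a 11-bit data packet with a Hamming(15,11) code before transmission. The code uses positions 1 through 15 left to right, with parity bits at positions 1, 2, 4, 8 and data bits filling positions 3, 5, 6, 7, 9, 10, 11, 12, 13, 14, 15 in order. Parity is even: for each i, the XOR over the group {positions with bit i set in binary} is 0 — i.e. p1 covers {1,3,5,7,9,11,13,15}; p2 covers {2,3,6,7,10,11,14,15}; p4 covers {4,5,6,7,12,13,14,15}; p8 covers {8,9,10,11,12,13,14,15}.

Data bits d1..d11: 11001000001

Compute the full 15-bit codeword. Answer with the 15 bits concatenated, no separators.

Place data at non-parity positions: p1 p2 1 p4 1 0 0 p8 1 0 0 0 0 0 1
p1 (pos 1,3,5,7,9,11,13,15): XOR of data positions = 1⊕1⊕0⊕1⊕0⊕0⊕1 = 0
p2 (pos 2,3,6,7,10,11,14,15): XOR of data positions = 1⊕0⊕0⊕0⊕0⊕0⊕1 = 0
p4 (pos 4,5,6,7,12,13,14,15): XOR of data positions = 1⊕0⊕0⊕0⊕0⊕0⊕1 = 0
p8 (pos 8,9,10,11,12,13,14,15): XOR of data positions = 1⊕0⊕0⊕0⊕0⊕0⊕1 = 0
Codeword: 001010001000001

001010001000001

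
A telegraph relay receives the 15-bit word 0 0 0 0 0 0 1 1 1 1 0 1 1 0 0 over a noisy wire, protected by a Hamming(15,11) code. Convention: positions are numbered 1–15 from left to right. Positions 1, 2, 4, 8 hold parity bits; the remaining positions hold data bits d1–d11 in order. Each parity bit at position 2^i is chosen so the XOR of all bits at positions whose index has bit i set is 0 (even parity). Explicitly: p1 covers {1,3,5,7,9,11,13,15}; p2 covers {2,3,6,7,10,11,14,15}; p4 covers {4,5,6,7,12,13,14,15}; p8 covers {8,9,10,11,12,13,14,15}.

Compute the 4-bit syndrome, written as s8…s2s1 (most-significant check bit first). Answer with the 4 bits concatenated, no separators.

1101

s1 (pos 1,3,5,7,9,11,13,15): 0⊕0⊕0⊕1⊕1⊕0⊕1⊕0 = 1
s2 (pos 2,3,6,7,10,11,14,15): 0⊕0⊕0⊕1⊕1⊕0⊕0⊕0 = 0
s4 (pos 4,5,6,7,12,13,14,15): 0⊕0⊕0⊕1⊕1⊕1⊕0⊕0 = 1
s8 (pos 8,9,10,11,12,13,14,15): 1⊕1⊕1⊕0⊕1⊕1⊕0⊕0 = 1
Syndrome s8…s1 = 1101 → error at position 13.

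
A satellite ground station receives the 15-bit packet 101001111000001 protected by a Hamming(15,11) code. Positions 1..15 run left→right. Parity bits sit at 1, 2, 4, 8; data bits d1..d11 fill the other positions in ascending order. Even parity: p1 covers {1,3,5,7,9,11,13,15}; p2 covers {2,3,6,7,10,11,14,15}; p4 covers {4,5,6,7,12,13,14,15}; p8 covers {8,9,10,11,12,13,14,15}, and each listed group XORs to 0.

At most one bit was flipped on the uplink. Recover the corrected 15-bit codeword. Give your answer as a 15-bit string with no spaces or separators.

101001111000101

s1 (pos 1,3,5,7,9,11,13,15): 1⊕1⊕0⊕1⊕1⊕0⊕0⊕1 = 1
s2 (pos 2,3,6,7,10,11,14,15): 0⊕1⊕1⊕1⊕0⊕0⊕0⊕1 = 0
s4 (pos 4,5,6,7,12,13,14,15): 0⊕0⊕1⊕1⊕0⊕0⊕0⊕1 = 1
s8 (pos 8,9,10,11,12,13,14,15): 1⊕1⊕0⊕0⊕0⊕0⊕0⊕1 = 1
Syndrome s8…s1 = 1101 → error at position 13.
Flip position 13: 101001111000001 → 101001111000101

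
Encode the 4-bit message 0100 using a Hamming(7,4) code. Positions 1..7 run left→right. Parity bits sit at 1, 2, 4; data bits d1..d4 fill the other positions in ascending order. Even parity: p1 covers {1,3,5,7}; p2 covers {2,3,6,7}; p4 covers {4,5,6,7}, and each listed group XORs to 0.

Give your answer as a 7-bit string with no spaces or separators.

Place data at non-parity positions: p1 p2 0 p4 1 0 0
p1 (pos 1,3,5,7): XOR of data positions = 0⊕1⊕0 = 1
p2 (pos 2,3,6,7): XOR of data positions = 0⊕0⊕0 = 0
p4 (pos 4,5,6,7): XOR of data positions = 1⊕0⊕0 = 1
Codeword: 1001100

1001100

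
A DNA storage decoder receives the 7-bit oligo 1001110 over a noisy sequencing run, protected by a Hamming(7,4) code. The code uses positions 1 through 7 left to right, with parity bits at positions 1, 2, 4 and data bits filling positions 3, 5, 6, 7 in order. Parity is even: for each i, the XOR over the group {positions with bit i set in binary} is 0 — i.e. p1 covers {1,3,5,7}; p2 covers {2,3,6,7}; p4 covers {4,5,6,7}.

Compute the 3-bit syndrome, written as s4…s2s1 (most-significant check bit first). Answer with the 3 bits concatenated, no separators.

s1 (pos 1,3,5,7): 1⊕0⊕1⊕0 = 0
s2 (pos 2,3,6,7): 0⊕0⊕1⊕0 = 1
s4 (pos 4,5,6,7): 1⊕1⊕1⊕0 = 1
Syndrome s4…s1 = 110 → error at position 6.

110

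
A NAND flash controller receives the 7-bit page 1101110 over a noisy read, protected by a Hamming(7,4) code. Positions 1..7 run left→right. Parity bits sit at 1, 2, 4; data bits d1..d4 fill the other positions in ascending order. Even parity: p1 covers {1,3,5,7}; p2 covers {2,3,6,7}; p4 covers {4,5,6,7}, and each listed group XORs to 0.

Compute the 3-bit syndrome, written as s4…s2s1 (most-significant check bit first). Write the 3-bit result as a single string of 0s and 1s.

100

s1 (pos 1,3,5,7): 1⊕0⊕1⊕0 = 0
s2 (pos 2,3,6,7): 1⊕0⊕1⊕0 = 0
s4 (pos 4,5,6,7): 1⊕1⊕1⊕0 = 1
Syndrome s4…s1 = 100 → error at position 4.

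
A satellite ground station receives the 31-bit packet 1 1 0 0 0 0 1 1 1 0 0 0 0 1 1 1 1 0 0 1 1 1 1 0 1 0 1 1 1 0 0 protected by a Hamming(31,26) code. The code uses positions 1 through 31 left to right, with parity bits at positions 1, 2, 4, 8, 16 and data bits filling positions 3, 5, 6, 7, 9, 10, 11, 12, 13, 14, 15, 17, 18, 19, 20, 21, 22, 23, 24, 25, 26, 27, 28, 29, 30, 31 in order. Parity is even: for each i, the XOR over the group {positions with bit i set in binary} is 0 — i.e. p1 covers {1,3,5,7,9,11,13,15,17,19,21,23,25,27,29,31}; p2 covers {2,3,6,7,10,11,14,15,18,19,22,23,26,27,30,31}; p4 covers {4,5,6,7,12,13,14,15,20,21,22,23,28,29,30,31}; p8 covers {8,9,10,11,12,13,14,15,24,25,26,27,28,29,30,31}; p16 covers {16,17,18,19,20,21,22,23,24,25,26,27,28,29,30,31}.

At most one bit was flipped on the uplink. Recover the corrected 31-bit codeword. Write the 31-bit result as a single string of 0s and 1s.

1100011110000111100111101011100

s1 (pos 1,3,5,7,9,11,13,15,17,19,21,23,25,27,29,31): 1⊕0⊕0⊕1⊕1⊕0⊕0⊕1⊕1⊕0⊕1⊕1⊕1⊕1⊕1⊕0 = 0
s2 (pos 2,3,6,7,10,11,14,15,18,19,22,23,26,27,30,31): 1⊕0⊕0⊕1⊕0⊕0⊕1⊕1⊕0⊕0⊕1⊕1⊕0⊕1⊕0⊕0 = 1
s4 (pos 4,5,6,7,12,13,14,15,20,21,22,23,28,29,30,31): 0⊕0⊕0⊕1⊕0⊕0⊕1⊕1⊕1⊕1⊕1⊕1⊕1⊕1⊕0⊕0 = 1
s8 (pos 8,9,10,11,12,13,14,15,24,25,26,27,28,29,30,31): 1⊕1⊕0⊕0⊕0⊕0⊕1⊕1⊕0⊕1⊕0⊕1⊕1⊕1⊕0⊕0 = 0
s16 (pos 16,17,18,19,20,21,22,23,24,25,26,27,28,29,30,31): 1⊕1⊕0⊕0⊕1⊕1⊕1⊕1⊕0⊕1⊕0⊕1⊕1⊕1⊕0⊕0 = 0
Syndrome s16…s1 = 00110 → error at position 6.
Flip position 6: 1100001110000111100111101011100 → 1100011110000111100111101011100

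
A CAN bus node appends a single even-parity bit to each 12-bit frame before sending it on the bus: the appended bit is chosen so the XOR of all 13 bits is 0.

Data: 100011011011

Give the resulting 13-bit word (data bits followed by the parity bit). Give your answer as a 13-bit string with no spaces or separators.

1000110110111

XOR of the 12 data bits: 1⊕0⊕0⊕0⊕1⊕1⊕0⊕1⊕1⊕0⊕1⊕1 = 1
Parity bit = 1 (so all 13 bits XOR to 0).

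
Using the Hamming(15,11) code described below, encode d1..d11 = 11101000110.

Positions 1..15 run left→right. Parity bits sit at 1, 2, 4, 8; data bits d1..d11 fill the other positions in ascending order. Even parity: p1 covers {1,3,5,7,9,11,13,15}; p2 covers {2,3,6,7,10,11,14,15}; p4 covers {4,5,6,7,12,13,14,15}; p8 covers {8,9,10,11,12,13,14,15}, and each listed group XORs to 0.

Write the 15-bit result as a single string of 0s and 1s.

Place data at non-parity positions: p1 p2 1 p4 1 1 0 p8 1 0 0 0 1 1 0
p1 (pos 1,3,5,7,9,11,13,15): XOR of data positions = 1⊕1⊕0⊕1⊕0⊕1⊕0 = 0
p2 (pos 2,3,6,7,10,11,14,15): XOR of data positions = 1⊕1⊕0⊕0⊕0⊕1⊕0 = 1
p4 (pos 4,5,6,7,12,13,14,15): XOR of data positions = 1⊕1⊕0⊕0⊕1⊕1⊕0 = 0
p8 (pos 8,9,10,11,12,13,14,15): XOR of data positions = 1⊕0⊕0⊕0⊕1⊕1⊕0 = 1
Codeword: 011011011000110

011011011000110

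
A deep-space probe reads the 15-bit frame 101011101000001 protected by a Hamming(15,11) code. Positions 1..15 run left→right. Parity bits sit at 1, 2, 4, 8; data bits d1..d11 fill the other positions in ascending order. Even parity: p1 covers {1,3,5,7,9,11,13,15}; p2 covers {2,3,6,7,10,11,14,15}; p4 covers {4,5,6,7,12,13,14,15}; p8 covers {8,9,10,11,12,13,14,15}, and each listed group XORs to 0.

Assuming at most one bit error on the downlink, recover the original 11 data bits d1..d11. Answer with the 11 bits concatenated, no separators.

s1 (pos 1,3,5,7,9,11,13,15): 1⊕1⊕1⊕1⊕1⊕0⊕0⊕1 = 0
s2 (pos 2,3,6,7,10,11,14,15): 0⊕1⊕1⊕1⊕0⊕0⊕0⊕1 = 0
s4 (pos 4,5,6,7,12,13,14,15): 0⊕1⊕1⊕1⊕0⊕0⊕0⊕1 = 0
s8 (pos 8,9,10,11,12,13,14,15): 0⊕1⊕0⊕0⊕0⊕0⊕0⊕1 = 0
Syndrome s8…s1 = 0000 → no error.
Read data bits from positions 3,5,6,7,9,10,11,12,13,14,15: 11111000001

11111000001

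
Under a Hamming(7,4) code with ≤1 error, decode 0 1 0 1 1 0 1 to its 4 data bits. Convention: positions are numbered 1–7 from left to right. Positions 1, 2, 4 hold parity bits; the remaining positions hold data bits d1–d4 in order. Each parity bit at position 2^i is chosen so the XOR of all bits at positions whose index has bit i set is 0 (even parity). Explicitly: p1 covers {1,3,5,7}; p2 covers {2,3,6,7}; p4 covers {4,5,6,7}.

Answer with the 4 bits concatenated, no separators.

0101

s1 (pos 1,3,5,7): 0⊕0⊕1⊕1 = 0
s2 (pos 2,3,6,7): 1⊕0⊕0⊕1 = 0
s4 (pos 4,5,6,7): 1⊕1⊕0⊕1 = 1
Syndrome s4…s1 = 100 → error at position 4.
Flip position 4: 0101101 → 0100101
Read data bits from positions 3,5,6,7: 0101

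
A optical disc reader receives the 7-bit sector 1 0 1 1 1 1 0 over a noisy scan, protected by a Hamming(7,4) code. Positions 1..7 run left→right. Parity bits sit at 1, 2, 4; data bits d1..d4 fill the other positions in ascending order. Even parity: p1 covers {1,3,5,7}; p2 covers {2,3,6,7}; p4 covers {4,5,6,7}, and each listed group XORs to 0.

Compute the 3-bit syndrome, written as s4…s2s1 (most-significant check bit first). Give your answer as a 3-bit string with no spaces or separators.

101

s1 (pos 1,3,5,7): 1⊕1⊕1⊕0 = 1
s2 (pos 2,3,6,7): 0⊕1⊕1⊕0 = 0
s4 (pos 4,5,6,7): 1⊕1⊕1⊕0 = 1
Syndrome s4…s1 = 101 → error at position 5.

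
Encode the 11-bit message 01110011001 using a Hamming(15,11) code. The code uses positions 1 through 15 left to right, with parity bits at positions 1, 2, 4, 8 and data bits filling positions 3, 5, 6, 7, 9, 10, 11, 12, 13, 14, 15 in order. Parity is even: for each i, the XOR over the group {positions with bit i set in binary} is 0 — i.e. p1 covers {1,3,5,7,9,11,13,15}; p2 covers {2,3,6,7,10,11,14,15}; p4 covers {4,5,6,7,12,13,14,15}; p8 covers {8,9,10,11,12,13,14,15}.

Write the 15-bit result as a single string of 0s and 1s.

000111110011001

Place data at non-parity positions: p1 p2 0 p4 1 1 1 p8 0 0 1 1 0 0 1
p1 (pos 1,3,5,7,9,11,13,15): XOR of data positions = 0⊕1⊕1⊕0⊕1⊕0⊕1 = 0
p2 (pos 2,3,6,7,10,11,14,15): XOR of data positions = 0⊕1⊕1⊕0⊕1⊕0⊕1 = 0
p4 (pos 4,5,6,7,12,13,14,15): XOR of data positions = 1⊕1⊕1⊕1⊕0⊕0⊕1 = 1
p8 (pos 8,9,10,11,12,13,14,15): XOR of data positions = 0⊕0⊕1⊕1⊕0⊕0⊕1 = 1
Codeword: 000111110011001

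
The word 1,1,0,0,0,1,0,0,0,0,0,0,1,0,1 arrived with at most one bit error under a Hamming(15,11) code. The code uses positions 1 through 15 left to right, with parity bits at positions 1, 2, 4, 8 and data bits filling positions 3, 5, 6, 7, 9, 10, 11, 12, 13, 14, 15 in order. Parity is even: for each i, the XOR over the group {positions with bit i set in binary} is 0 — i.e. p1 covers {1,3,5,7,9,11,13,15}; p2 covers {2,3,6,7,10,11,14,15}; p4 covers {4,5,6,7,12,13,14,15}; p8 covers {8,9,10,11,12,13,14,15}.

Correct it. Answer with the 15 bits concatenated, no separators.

s1 (pos 1,3,5,7,9,11,13,15): 1⊕0⊕0⊕0⊕0⊕0⊕1⊕1 = 1
s2 (pos 2,3,6,7,10,11,14,15): 1⊕0⊕1⊕0⊕0⊕0⊕0⊕1 = 1
s4 (pos 4,5,6,7,12,13,14,15): 0⊕0⊕1⊕0⊕0⊕1⊕0⊕1 = 1
s8 (pos 8,9,10,11,12,13,14,15): 0⊕0⊕0⊕0⊕0⊕1⊕0⊕1 = 0
Syndrome s8…s1 = 0111 → error at position 7.
Flip position 7: 110001000000101 → 110001100000101

110001100000101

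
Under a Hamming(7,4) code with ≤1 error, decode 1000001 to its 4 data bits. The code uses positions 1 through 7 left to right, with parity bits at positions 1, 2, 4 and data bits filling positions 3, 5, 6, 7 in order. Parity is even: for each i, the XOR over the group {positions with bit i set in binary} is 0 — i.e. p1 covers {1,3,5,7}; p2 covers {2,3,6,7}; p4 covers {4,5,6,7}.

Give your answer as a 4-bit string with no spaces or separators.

0011

s1 (pos 1,3,5,7): 1⊕0⊕0⊕1 = 0
s2 (pos 2,3,6,7): 0⊕0⊕0⊕1 = 1
s4 (pos 4,5,6,7): 0⊕0⊕0⊕1 = 1
Syndrome s4…s1 = 110 → error at position 6.
Flip position 6: 1000001 → 1000011
Read data bits from positions 3,5,6,7: 0011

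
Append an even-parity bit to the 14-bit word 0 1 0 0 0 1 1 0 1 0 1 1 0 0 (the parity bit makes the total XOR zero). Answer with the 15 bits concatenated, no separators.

010001101011000

XOR of the 14 data bits: 0⊕1⊕0⊕0⊕0⊕1⊕1⊕0⊕1⊕0⊕1⊕1⊕0⊕0 = 0
Parity bit = 0 (so all 15 bits XOR to 0).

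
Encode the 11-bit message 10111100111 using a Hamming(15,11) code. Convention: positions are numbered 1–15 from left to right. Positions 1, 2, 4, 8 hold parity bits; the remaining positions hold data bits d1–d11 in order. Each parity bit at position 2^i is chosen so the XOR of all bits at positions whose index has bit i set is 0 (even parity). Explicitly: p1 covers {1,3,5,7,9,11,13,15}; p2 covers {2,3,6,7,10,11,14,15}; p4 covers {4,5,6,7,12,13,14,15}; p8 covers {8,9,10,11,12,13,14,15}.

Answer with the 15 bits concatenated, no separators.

101101111100111

Place data at non-parity positions: p1 p2 1 p4 0 1 1 p8 1 1 0 0 1 1 1
p1 (pos 1,3,5,7,9,11,13,15): XOR of data positions = 1⊕0⊕1⊕1⊕0⊕1⊕1 = 1
p2 (pos 2,3,6,7,10,11,14,15): XOR of data positions = 1⊕1⊕1⊕1⊕0⊕1⊕1 = 0
p4 (pos 4,5,6,7,12,13,14,15): XOR of data positions = 0⊕1⊕1⊕0⊕1⊕1⊕1 = 1
p8 (pos 8,9,10,11,12,13,14,15): XOR of data positions = 1⊕1⊕0⊕0⊕1⊕1⊕1 = 1
Codeword: 101101111100111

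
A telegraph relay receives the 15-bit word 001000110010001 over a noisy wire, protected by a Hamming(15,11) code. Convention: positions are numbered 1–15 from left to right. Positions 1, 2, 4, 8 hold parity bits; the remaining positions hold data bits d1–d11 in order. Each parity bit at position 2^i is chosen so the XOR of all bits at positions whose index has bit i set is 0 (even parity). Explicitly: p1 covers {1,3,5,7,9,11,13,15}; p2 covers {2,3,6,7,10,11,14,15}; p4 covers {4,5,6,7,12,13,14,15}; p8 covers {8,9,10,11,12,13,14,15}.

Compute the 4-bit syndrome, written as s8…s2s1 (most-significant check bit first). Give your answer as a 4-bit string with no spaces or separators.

1000

s1 (pos 1,3,5,7,9,11,13,15): 0⊕1⊕0⊕1⊕0⊕1⊕0⊕1 = 0
s2 (pos 2,3,6,7,10,11,14,15): 0⊕1⊕0⊕1⊕0⊕1⊕0⊕1 = 0
s4 (pos 4,5,6,7,12,13,14,15): 0⊕0⊕0⊕1⊕0⊕0⊕0⊕1 = 0
s8 (pos 8,9,10,11,12,13,14,15): 1⊕0⊕0⊕1⊕0⊕0⊕0⊕1 = 1
Syndrome s8…s1 = 1000 → error at position 8.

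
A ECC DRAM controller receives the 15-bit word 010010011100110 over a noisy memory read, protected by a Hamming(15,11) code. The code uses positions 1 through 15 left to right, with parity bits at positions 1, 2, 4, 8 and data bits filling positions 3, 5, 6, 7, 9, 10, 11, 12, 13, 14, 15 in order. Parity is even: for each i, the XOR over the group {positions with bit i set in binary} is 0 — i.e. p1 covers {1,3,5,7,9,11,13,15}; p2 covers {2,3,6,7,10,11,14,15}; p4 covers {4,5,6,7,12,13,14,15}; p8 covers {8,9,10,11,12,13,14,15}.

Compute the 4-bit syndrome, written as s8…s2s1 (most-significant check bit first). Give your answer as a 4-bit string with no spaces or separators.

s1 (pos 1,3,5,7,9,11,13,15): 0⊕0⊕1⊕0⊕1⊕0⊕1⊕0 = 1
s2 (pos 2,3,6,7,10,11,14,15): 1⊕0⊕0⊕0⊕1⊕0⊕1⊕0 = 1
s4 (pos 4,5,6,7,12,13,14,15): 0⊕1⊕0⊕0⊕0⊕1⊕1⊕0 = 1
s8 (pos 8,9,10,11,12,13,14,15): 1⊕1⊕1⊕0⊕0⊕1⊕1⊕0 = 1
Syndrome s8…s1 = 1111 → error at position 15.

1111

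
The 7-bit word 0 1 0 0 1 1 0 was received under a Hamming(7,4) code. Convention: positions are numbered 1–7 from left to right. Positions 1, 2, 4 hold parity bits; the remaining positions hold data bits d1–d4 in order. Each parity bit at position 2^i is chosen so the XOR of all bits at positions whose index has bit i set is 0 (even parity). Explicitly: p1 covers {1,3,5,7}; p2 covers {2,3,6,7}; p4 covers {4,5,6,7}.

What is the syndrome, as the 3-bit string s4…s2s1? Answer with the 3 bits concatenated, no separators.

s1 (pos 1,3,5,7): 0⊕0⊕1⊕0 = 1
s2 (pos 2,3,6,7): 1⊕0⊕1⊕0 = 0
s4 (pos 4,5,6,7): 0⊕1⊕1⊕0 = 0
Syndrome s4…s1 = 001 → error at position 1.

001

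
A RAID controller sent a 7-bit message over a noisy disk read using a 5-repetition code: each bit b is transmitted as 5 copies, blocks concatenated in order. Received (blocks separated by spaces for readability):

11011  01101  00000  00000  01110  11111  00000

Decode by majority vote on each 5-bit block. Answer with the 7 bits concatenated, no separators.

1100110

Block 1 (11011): 4 ones → 1
Block 2 (01101): 3 ones → 1
Block 3 (00000): 0 ones → 0
Block 4 (00000): 0 ones → 0
Block 5 (01110): 3 ones → 1
Block 6 (11111): 5 ones → 1
Block 7 (00000): 0 ones → 0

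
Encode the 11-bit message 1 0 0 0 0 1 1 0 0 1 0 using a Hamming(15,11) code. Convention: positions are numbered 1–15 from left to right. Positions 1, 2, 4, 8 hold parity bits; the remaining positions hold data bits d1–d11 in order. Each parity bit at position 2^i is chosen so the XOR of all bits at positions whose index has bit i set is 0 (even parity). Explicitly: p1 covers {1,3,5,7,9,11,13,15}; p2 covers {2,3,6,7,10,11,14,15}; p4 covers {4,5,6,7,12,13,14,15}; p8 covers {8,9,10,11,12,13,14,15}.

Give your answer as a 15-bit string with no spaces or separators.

001100010110010

Place data at non-parity positions: p1 p2 1 p4 0 0 0 p8 0 1 1 0 0 1 0
p1 (pos 1,3,5,7,9,11,13,15): XOR of data positions = 1⊕0⊕0⊕0⊕1⊕0⊕0 = 0
p2 (pos 2,3,6,7,10,11,14,15): XOR of data positions = 1⊕0⊕0⊕1⊕1⊕1⊕0 = 0
p4 (pos 4,5,6,7,12,13,14,15): XOR of data positions = 0⊕0⊕0⊕0⊕0⊕1⊕0 = 1
p8 (pos 8,9,10,11,12,13,14,15): XOR of data positions = 0⊕1⊕1⊕0⊕0⊕1⊕0 = 1
Codeword: 001100010110010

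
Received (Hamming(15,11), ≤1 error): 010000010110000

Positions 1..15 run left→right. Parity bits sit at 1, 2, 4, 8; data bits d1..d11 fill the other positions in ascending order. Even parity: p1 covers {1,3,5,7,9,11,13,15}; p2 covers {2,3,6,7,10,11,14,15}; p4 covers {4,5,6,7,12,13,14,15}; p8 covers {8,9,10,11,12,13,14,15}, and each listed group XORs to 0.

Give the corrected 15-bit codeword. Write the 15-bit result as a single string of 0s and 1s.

010000010100000

s1 (pos 1,3,5,7,9,11,13,15): 0⊕0⊕0⊕0⊕0⊕1⊕0⊕0 = 1
s2 (pos 2,3,6,7,10,11,14,15): 1⊕0⊕0⊕0⊕1⊕1⊕0⊕0 = 1
s4 (pos 4,5,6,7,12,13,14,15): 0⊕0⊕0⊕0⊕0⊕0⊕0⊕0 = 0
s8 (pos 8,9,10,11,12,13,14,15): 1⊕0⊕1⊕1⊕0⊕0⊕0⊕0 = 1
Syndrome s8…s1 = 1011 → error at position 11.
Flip position 11: 010000010110000 → 010000010100000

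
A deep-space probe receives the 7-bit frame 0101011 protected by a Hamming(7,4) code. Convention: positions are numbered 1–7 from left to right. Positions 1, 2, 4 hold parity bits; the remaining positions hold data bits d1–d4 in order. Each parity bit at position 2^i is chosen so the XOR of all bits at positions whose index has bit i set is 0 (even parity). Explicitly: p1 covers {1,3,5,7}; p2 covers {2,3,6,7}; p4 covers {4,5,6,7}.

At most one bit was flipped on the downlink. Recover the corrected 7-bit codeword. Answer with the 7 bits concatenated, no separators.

0101010

s1 (pos 1,3,5,7): 0⊕0⊕0⊕1 = 1
s2 (pos 2,3,6,7): 1⊕0⊕1⊕1 = 1
s4 (pos 4,5,6,7): 1⊕0⊕1⊕1 = 1
Syndrome s4…s1 = 111 → error at position 7.
Flip position 7: 0101011 → 0101010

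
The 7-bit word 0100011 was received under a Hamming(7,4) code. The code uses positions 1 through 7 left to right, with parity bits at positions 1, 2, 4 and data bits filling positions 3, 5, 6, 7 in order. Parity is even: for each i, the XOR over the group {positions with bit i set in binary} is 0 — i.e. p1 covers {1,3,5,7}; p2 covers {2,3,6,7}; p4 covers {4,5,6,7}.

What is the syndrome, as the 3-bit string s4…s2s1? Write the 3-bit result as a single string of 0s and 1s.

011

s1 (pos 1,3,5,7): 0⊕0⊕0⊕1 = 1
s2 (pos 2,3,6,7): 1⊕0⊕1⊕1 = 1
s4 (pos 4,5,6,7): 0⊕0⊕1⊕1 = 0
Syndrome s4…s1 = 011 → error at position 3.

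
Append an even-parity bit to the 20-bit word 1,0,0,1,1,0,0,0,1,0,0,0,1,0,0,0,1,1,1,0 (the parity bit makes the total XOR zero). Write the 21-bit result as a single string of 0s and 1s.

100110001000100011100

XOR of the 20 data bits: 1⊕0⊕0⊕1⊕1⊕0⊕0⊕0⊕1⊕0⊕0⊕0⊕1⊕0⊕0⊕0⊕1⊕1⊕1⊕0 = 0
Parity bit = 0 (so all 21 bits XOR to 0).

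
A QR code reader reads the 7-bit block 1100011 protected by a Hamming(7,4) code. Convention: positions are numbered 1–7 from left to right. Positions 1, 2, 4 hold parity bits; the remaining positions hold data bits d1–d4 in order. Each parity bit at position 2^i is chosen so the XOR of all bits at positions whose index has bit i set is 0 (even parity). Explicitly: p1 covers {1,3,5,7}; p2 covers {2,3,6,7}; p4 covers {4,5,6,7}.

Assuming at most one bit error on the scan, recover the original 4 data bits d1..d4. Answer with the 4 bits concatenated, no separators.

0011

s1 (pos 1,3,5,7): 1⊕0⊕0⊕1 = 0
s2 (pos 2,3,6,7): 1⊕0⊕1⊕1 = 1
s4 (pos 4,5,6,7): 0⊕0⊕1⊕1 = 0
Syndrome s4…s1 = 010 → error at position 2.
Flip position 2: 1100011 → 1000011
Read data bits from positions 3,5,6,7: 0011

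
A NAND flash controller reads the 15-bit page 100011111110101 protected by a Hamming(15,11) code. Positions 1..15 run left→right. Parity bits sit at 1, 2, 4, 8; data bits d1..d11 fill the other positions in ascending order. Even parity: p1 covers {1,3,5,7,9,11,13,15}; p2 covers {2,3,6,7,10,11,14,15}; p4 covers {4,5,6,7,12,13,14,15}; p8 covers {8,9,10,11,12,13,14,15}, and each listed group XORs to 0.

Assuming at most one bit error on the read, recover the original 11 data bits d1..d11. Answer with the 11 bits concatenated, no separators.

s1 (pos 1,3,5,7,9,11,13,15): 1⊕0⊕1⊕1⊕1⊕1⊕1⊕1 = 1
s2 (pos 2,3,6,7,10,11,14,15): 0⊕0⊕1⊕1⊕1⊕1⊕0⊕1 = 1
s4 (pos 4,5,6,7,12,13,14,15): 0⊕1⊕1⊕1⊕0⊕1⊕0⊕1 = 1
s8 (pos 8,9,10,11,12,13,14,15): 1⊕1⊕1⊕1⊕0⊕1⊕0⊕1 = 0
Syndrome s8…s1 = 0111 → error at position 7.
Flip position 7: 100011111110101 → 100011011110101
Read data bits from positions 3,5,6,7,9,10,11,12,13,14,15: 01101110101

01101110101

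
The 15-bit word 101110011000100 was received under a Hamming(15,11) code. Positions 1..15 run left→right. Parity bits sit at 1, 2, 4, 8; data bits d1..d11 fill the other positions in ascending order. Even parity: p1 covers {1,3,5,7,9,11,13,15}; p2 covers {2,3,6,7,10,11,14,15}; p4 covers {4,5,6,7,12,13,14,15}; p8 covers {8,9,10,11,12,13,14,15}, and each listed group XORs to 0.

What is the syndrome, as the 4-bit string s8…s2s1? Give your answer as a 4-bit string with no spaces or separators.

1111

s1 (pos 1,3,5,7,9,11,13,15): 1⊕1⊕1⊕0⊕1⊕0⊕1⊕0 = 1
s2 (pos 2,3,6,7,10,11,14,15): 0⊕1⊕0⊕0⊕0⊕0⊕0⊕0 = 1
s4 (pos 4,5,6,7,12,13,14,15): 1⊕1⊕0⊕0⊕0⊕1⊕0⊕0 = 1
s8 (pos 8,9,10,11,12,13,14,15): 1⊕1⊕0⊕0⊕0⊕1⊕0⊕0 = 1
Syndrome s8…s1 = 1111 → error at position 15.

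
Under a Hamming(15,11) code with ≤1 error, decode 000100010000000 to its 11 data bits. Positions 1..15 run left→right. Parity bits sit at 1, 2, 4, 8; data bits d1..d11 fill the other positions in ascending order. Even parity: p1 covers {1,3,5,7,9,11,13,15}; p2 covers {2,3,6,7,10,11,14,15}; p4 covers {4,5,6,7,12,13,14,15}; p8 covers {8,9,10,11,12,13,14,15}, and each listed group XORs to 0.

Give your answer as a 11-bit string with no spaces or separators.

00000001000

s1 (pos 1,3,5,7,9,11,13,15): 0⊕0⊕0⊕0⊕0⊕0⊕0⊕0 = 0
s2 (pos 2,3,6,7,10,11,14,15): 0⊕0⊕0⊕0⊕0⊕0⊕0⊕0 = 0
s4 (pos 4,5,6,7,12,13,14,15): 1⊕0⊕0⊕0⊕0⊕0⊕0⊕0 = 1
s8 (pos 8,9,10,11,12,13,14,15): 1⊕0⊕0⊕0⊕0⊕0⊕0⊕0 = 1
Syndrome s8…s1 = 1100 → error at position 12.
Flip position 12: 000100010000000 → 000100010001000
Read data bits from positions 3,5,6,7,9,10,11,12,13,14,15: 00000001000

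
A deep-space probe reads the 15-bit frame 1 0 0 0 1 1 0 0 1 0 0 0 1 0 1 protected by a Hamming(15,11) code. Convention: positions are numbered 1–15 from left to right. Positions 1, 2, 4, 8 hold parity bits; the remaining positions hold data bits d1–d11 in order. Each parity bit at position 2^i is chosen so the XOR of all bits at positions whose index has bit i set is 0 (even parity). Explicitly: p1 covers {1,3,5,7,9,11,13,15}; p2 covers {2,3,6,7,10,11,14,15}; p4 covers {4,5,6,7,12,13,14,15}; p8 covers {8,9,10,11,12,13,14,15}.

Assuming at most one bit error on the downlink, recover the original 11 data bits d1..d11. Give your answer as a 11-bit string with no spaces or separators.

s1 (pos 1,3,5,7,9,11,13,15): 1⊕0⊕1⊕0⊕1⊕0⊕1⊕1 = 1
s2 (pos 2,3,6,7,10,11,14,15): 0⊕0⊕1⊕0⊕0⊕0⊕0⊕1 = 0
s4 (pos 4,5,6,7,12,13,14,15): 0⊕1⊕1⊕0⊕0⊕1⊕0⊕1 = 0
s8 (pos 8,9,10,11,12,13,14,15): 0⊕1⊕0⊕0⊕0⊕1⊕0⊕1 = 1
Syndrome s8…s1 = 1001 → error at position 9.
Flip position 9: 100011001000101 → 100011000000101
Read data bits from positions 3,5,6,7,9,10,11,12,13,14,15: 01100000101

01100000101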